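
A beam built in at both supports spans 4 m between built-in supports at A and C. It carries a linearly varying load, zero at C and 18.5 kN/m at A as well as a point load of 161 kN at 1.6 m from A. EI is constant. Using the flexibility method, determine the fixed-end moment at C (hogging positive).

Take the two fixed-end moments M_A, M_C as redundants; the released structure is the simple span AC.
End rotations of the released simple span under the applied load (×1/EI):
  at A: triangular load, peak 18.5: w₀L³/(45EI) = 26.31/EI
  at C: triangular load, peak 18.5: 7w₀L³/(360EI) = 23.02/EI
  at A: point load 161 at a = 1.6: Pab(L + b)/(6LEI) = 164.9/EI
  at C: point load 161 at a = 1.6: Pab(L + a)/(6LEI) = 144.3/EI
  θ_A0 = 191.2/EI,  θ_C0 = 167.3/EI
Flexibility coefficients: a unit moment at one end gives L/(3EI) there and L/(6EI) at the far end, so f₁₁ = f₂₂ = 1.333/EI and f₁₂ = f₂₁ = 0.6667/EI.
Compatibility — zero rotation at each built-in end:
  1.333 M_A + 0.6667 M_C = 191.2
  0.6667 M_A + 1.333 M_C = 167.3
Solving the pair gives M_A = 107.5 kN·m and M_C = 71.69 kN·m (hogging).

M_C = 71.69 kN·m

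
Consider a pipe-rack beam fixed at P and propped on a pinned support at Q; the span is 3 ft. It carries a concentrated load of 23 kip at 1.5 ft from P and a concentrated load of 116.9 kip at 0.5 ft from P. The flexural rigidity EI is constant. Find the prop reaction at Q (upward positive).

R_Q = 11.79 kip

Remove the prop at Q; the released (primary) structure is a cantilever built in at P.
Downward deflection at the released point Q due to the loads:
  point load 23 at a = 1.5: Pa²(3L − a)/(6EI) = 64.69/EI
  point load 116.9 at a = 0.5: Pa²(3L − a)/(6EI) = 41.4/EI
  δ_0 = 106.1/EI
Flexibility coefficient — unit upward force at Q: δ_{QQ} = L³/(3EI) = 9/EI.
The prop prevents deflection at Q: R_Q = δ_0/δ_{QQ} = 106.1/9 = 11.79 kip.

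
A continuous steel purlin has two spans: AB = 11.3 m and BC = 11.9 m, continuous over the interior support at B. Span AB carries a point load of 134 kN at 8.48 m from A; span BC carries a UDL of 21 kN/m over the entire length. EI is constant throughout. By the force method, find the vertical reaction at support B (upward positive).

R_B = 279.3 kN

Insert a hinge at B; M_B is the redundant, and each span becomes simply supported.
Discontinuity in slope at B on the released structure — sum the simple-span end rotations:
  span AB: point load 134 at a = 8.48: Pab(L + a)/(6LEI) = 934.9/EI
  span BC: UDL 21: wL³/(24EI) = 1475/EI
  relative rotation θ_0 = (934.9 + 1475)/EI = 2409/EI
A unit hogging moment at B produces rotation L₁/(3EI) + L₂/(3EI) = 7.733/EI.
Slope continuity at B: θ_0 = M_B·7.733/EI, so M_B = 2409/7.733 = 311.6 kN·m (hogging).
Span AB, ΣM about A with M_B applied at B: R_B^{AB}·11.3 = 1136 + 311.6, so R_B^{AB} = 128.1 kN and R_A = 134 − 128.1 = 5.869 kN.
Span BC, ΣM about C: R_B^{BC}·11.9 = 1487 + 311.6, so R_B^{BC} = 151.1 kN and R_C = 249.9 − 151.1 = 98.77 kN.
R_B = 128.1 + 151.1 = 279.3 kN.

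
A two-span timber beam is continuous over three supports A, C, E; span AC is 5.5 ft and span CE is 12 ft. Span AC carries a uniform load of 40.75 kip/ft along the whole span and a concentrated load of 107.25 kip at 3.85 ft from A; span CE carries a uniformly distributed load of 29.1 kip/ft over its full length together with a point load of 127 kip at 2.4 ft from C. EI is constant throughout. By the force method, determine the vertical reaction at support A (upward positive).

R_A = 36.75 kip

Take M_C as the redundant. Released structure: two simple spans AC and CE with a hinge at C.
Rotations at C on the released spans (each span's end-slope, ×1/EI):
  span AC: UDL 40.75: wL³/(24EI) = 282.5/EI
  span AC: point load 107.25 at a = 3.85: Pab(L + a)/(6LEI) = 193/EI
  span CE: UDL 29.1: wL³/(24EI) = 2095/EI
  span CE: point load 127 at a = 2.4: Pab(L + b)/(6LEI) = 877.8/EI
  relative rotation θ_0 = (475.5 + 2973)/EI = 3449/EI
A unit hogging moment at C produces rotation L₁/(3EI) + L₂/(3EI) = 5.833/EI.
Compatibility: M_C·(L₁+L₂)/(3EI) = θ_0, giving M_C = 591.2 kip·ft (hogging).
Span AC, ΣM about A with M_C applied at C: R_C^{AC}·5.5 = 1029 + 591.2, so R_C^{AC} = 294.6 kip and R_A = 331.4 − 294.6 = 36.75 kip.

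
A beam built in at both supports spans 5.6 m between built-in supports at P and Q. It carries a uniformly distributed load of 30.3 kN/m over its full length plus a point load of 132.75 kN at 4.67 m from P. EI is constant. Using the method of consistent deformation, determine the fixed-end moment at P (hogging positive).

M_P = 96.28 kN·m

Release both end moments; the primary structure is a simply-supported span PQ with redundants M_P and M_Q.
On the primary (simply-supported) span, the end slopes from the loading are:
  at P: UDL 30.3: wL³/(24EI) = 221.7/EI
  at Q: UDL 30.3: wL³/(24EI) = 221.7/EI
  at P: point load 132.75 at a = 4.67: Pab(L + b)/(6LEI) = 112/EI
  at Q: point load 132.75 at a = 4.67: Pab(L + a)/(6LEI) = 176.2/EI
  θ_P0 = 333.8/EI,  θ_Q0 = 397.9/EI
Flexibility coefficients: a unit moment at one end gives L/(3EI) there and L/(6EI) at the far end, so f₁₁ = f₂₂ = 1.867/EI and f₁₂ = f₂₁ = 0.9333/EI.
Compatibility — zero rotation at each built-in end:
  1.867 M_P + 0.9333 M_Q = 333.8
  0.9333 M_P + 1.867 M_Q = 397.9
Solving the pair gives M_P = 96.28 kN·m and M_Q = 165 kN·m (hogging).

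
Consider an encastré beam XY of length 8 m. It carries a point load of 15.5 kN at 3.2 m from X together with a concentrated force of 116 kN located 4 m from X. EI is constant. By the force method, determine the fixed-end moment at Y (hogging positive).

Release both end moments; the primary structure is a simply-supported span XY with redundants M_X and M_Y.
End rotations of the released simple span under the applied load (×1/EI):
  at X: point load 15.5 at a = 3.2: Pab(L + b)/(6LEI) = 63.49/EI
  at Y: point load 15.5 at a = 3.2: Pab(L + a)/(6LEI) = 55.55/EI
  at X: point load 116 at a = 4: Pab(L + b)/(6LEI) = 464/EI
  at Y: point load 116 at a = 4: Pab(L + a)/(6LEI) = 464/EI
  θ_X0 = 527.5/EI,  θ_Y0 = 519.6/EI
Flexibility coefficients: a unit moment at one end gives L/(3EI) there and L/(6EI) at the far end, so f₁₁ = f₂₂ = 2.667/EI and f₁₂ = f₂₁ = 1.333/EI.
Compatibility — zero rotation at each built-in end:
  2.667 M_X + 1.333 M_Y = 527.5
  1.333 M_X + 2.667 M_Y = 519.6
Solving the pair gives M_X = 133.9 kN·m and M_Y = 127.9 kN·m (hogging).

M_Y = 127.9 kN·m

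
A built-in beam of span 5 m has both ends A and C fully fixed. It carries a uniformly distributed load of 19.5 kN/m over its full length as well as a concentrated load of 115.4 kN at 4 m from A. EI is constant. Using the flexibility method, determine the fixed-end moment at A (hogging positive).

M_A = 59.09 kN·m

Release both end moments; the primary structure is a simply-supported span AC with redundants M_A and M_C.
Simple-span end rotations at A and C under the given loads:
  at A: UDL 19.5: wL³/(24EI) = 101.6/EI
  at C: UDL 19.5: wL³/(24EI) = 101.6/EI
  at A: point load 115.4 at a = 4: Pab(L + b)/(6LEI) = 92.32/EI
  at C: point load 115.4 at a = 4: Pab(L + a)/(6LEI) = 138.5/EI
  θ_A0 = 193.9/EI,  θ_C0 = 240/EI
Flexibility coefficients: a unit moment at one end gives L/(3EI) there and L/(6EI) at the far end, so f₁₁ = f₂₂ = 1.667/EI and f₁₂ = f₂₁ = 0.8333/EI.
Compatibility — zero rotation at each built-in end:
  1.667 M_A + 0.8333 M_C = 193.9
  0.8333 M_A + 1.667 M_C = 240
Solving the pair gives M_A = 59.09 kN·m and M_C = 114.5 kN·m (hogging).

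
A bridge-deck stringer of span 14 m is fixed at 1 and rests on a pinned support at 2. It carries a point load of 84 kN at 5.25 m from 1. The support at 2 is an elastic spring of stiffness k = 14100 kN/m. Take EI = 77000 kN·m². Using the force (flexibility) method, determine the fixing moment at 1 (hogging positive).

Take the reaction at 2 as the redundant and release it; the primary structure is a cantilever fixed at 1.
Primary-structure tip deflection at 2 by superposition:
  point load 84 at a = 5.25: Pa²(3L − a)/(6EI) = 14181/EI
Flexibility coefficient — unit upward force at 2: δ_{22} = L³/(3EI) = 914.7/EI.
With EI = 77000 kN·m²: δ_0 = 0.18417 m and δ_{22} = 0.011879 m/kN.
Compatibility — the spring shortens by R_2/k under the reaction it provides: δ_0 − R_2·δ_{22} = R_2/k. With 1/k = 0.000071 m/kN, R_2 = δ_0 / (δ_{22} + 1/k) = 0.18417 / (0.011879 + 0.000071) = 15.41 kN.
Moment equilibrium about 1: M_1 = Σ(load moments about 1) − R_2·L = 441 − 15.41×14 = 225.2 kN·m.

M_1 = 225.2 kN·m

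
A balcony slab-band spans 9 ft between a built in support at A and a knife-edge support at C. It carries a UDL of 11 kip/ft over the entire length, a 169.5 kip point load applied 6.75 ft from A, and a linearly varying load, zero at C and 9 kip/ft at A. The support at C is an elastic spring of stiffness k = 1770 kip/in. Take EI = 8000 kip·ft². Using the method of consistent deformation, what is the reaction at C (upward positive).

R_C = 152.3 kip

Take the reaction at C as the redundant and release it; the primary structure is a cantilever fixed at A.
Downward deflection at the released point C due to the loads:
  UDL 11: wL⁴/(8EI) = 9021/EI
  point load 169.5 at a = 6.75: Pa²(3L − a)/(6EI) = 26065/EI
  triangular load, peak 9 at the fixed end: w₀L⁴/(30EI) = 1968/EI
  δ_0 = 37054/EI
Flexibility coefficient — unit upward force at C: δ_{CC} = L³/(3EI) = 243/EI.
With EI = 8000 kip·ft²: δ_0 = 4.6318 ft and δ_{CC} = 0.030375 ft/kip.
Compatibility — the spring shortens by R_C/k under the reaction it provides: δ_0 − R_C·δ_{CC} = R_C/k. With 1/k = 1/(1770×12) ft/kip = 0.000047 ft/kip, R_C = δ_0 / (δ_{CC} + 1/k) = 4.6318 / (0.030375 + 0.000047) = 152.3 kip.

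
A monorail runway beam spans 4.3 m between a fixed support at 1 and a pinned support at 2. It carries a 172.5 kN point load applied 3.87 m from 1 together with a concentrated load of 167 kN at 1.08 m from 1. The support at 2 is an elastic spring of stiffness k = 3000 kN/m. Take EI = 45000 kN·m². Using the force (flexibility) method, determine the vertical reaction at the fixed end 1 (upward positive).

Remove the prop at 2; the released (primary) structure is a cantilever built in at 1.
Free-end deflection of the primary structure under the applied loading (downward +):
  point load 172.5 at a = 3.87: Pa²(3L − a)/(6EI) = 3888/EI
  point load 167 at a = 1.08: Pa²(3L − a)/(6EI) = 383.7/EI
  δ_0 = 4272/EI
Flexibility coefficient — unit upward force at 2: δ_{22} = L³/(3EI) = 26.5/EI.
With EI = 45000 kN·m²: δ_0 = 0.094932 m and δ_{22} = 0.000589 m/kN.
Compatibility — the spring shortens by R_2/k under the reaction it provides: δ_0 − R_2·δ_{22} = R_2/k. With 1/k = 0.000333 m/kN, R_2 = δ_0 / (δ_{22} + 1/k) = 0.094932 / (0.000589 + 0.000333) = 102.9 kN.
Vertical equilibrium: R_1 = ΣP − R_2 = 339.5 − 102.9 = 236.6 kN.

R_1 = 236.6 kN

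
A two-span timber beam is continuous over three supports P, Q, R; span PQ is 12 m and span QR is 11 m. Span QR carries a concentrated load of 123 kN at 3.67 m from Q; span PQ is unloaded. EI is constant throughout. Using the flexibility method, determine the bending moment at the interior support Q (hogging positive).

Insert a hinge at Q; M_Q is the redundant, and each span becomes simply supported.
Discontinuity in slope at Q on the released structure — sum the simple-span end rotations:
  span QR: point load 123 at a = 3.67: Pab(L + b)/(6LEI) = 919/EI
  relative rotation θ_0 = (0 + 919)/EI = 919/EI
A unit hogging moment at Q produces rotation L₁/(3EI) + L₂/(3EI) = 7.667/EI.
Slope continuity at Q: θ_0 = M_Q·7.667/EI, so M_Q = 919/7.667 = 119.9 kN·m (hogging).

M_Q = 119.9 kN·m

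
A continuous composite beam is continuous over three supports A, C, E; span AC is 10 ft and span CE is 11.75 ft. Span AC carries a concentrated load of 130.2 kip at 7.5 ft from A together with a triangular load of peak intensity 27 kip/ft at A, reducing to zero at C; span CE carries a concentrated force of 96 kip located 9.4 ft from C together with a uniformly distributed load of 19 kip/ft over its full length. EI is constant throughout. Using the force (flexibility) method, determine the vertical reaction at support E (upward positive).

R_E = 153.8 kip

Insert a hinge at C; M_C is the redundant, and each span becomes simply supported.
End slopes at the hinge C, treating each span as simply supported:
  span AC: point load 130.2 at a = 7.5: Pab(L + a)/(6LEI) = 712/EI
  span AC: triangular load, peak 27: 7w₀L³/(360EI) = 525/EI
  span CE: point load 96 at a = 9.4: Pab(L + b)/(6LEI) = 424.1/EI
  span CE: UDL 19: wL³/(24EI) = 1284/EI
  relative rotation θ_0 = (1237 + 1708)/EI = 2945/EI
A unit hogging moment at C produces rotation L₁/(3EI) + L₂/(3EI) = 7.25/EI.
Compatibility: M_C·(L₁+L₂)/(3EI) = θ_0, giving M_C = 406.3 kip·ft (hogging).
Span CE, ΣM about E: R_C^{CE}·11.75 = 1537 + 406.3, so R_C^{CE} = 165.4 kip and R_E = 319.2 − 165.4 = 153.8 kip.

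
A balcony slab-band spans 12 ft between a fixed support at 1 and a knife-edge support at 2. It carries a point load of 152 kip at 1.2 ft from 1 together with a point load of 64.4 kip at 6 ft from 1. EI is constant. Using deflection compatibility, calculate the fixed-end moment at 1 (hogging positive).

M_1 = 300.9 kip·ft

Take the reaction at 2 as the redundant and release it; the primary structure is a cantilever fixed at 1.
Primary-structure tip deflection at 2 by superposition:
  point load 152 at a = 1.2: Pa²(3L − a)/(6EI) = 1270/EI
  point load 64.4 at a = 6: Pa²(3L − a)/(6EI) = 11592/EI
  δ_0 = 12862/EI
Flexibility coefficient — unit upward force at 2: δ_{22} = L³/(3EI) = 576/EI.
Compatibility at 2: δ_0 − R_2·δ_{22} = 0, so R_2 = 12862/576 = 22.33 kip.
Moment equilibrium about 1: M_1 = Σ(load moments about 1) − R_2·L = 568.8 − 22.33×12 = 300.9 kip·ft.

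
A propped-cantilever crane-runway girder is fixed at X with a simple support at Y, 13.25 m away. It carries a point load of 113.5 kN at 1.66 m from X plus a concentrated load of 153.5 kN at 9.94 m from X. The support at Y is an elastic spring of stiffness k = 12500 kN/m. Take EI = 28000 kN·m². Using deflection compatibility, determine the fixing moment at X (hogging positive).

M_X = 396.5 kN·m

Release the roller at Y. Primary structure: cantilever fixed at X.
Free-end deflection of the primary structure under the applied loading (downward +):
  point load 113.5 at a = 1.66: Pa²(3L − a)/(6EI) = 1986/EI
  point load 153.5 at a = 9.94: Pa²(3L − a)/(6EI) = 75351/EI
  δ_0 = 77337/EI
Flexibility coefficient — unit upward force at Y: δ_{YY} = L³/(3EI) = 775.4/EI.
With EI = 28000 kN·m²: δ_0 = 2.762 m and δ_{YY} = 0.027693 m/kN.
Compatibility — the spring shortens by R_Y/k under the reaction it provides: δ_0 − R_Y·δ_{YY} = R_Y/k. With 1/k = 0.00008 m/kN, R_Y = δ_0 / (δ_{YY} + 1/k) = 2.762 / (0.027693 + 0.00008) = 99.45 kN.
Moment equilibrium about X: M_X = Σ(load moments about X) − R_Y·L = 1714 − 99.45×13.25 = 396.5 kN·m.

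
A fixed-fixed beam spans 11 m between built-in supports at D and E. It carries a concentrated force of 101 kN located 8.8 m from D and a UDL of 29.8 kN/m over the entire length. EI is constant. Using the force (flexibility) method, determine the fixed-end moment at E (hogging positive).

M_E = 442.7 kN·m

Take the two fixed-end moments M_D, M_E as redundants; the released structure is the simple span DE.
On the primary (simply-supported) span, the end slopes from the loading are:
  at D: point load 101 at a = 8.8: Pab(L + b)/(6LEI) = 391.1/EI
  at E: point load 101 at a = 8.8: Pab(L + a)/(6LEI) = 586.6/EI
  at D: UDL 29.8: wL³/(24EI) = 1653/EI
  at E: UDL 29.8: wL³/(24EI) = 1653/EI
  θ_D0 = 2044/EI,  θ_E0 = 2239/EI
Flexibility coefficients: a unit moment at one end gives L/(3EI) there and L/(6EI) at the far end, so f₁₁ = f₂₂ = 3.667/EI and f₁₂ = f₂₁ = 1.833/EI.
Compatibility — zero rotation at each built-in end:
  3.667 M_D + 1.833 M_E = 2044
  1.833 M_D + 3.667 M_E = 2239
Solving the pair gives M_D = 336 kN·m and M_E = 442.7 kN·m (hogging).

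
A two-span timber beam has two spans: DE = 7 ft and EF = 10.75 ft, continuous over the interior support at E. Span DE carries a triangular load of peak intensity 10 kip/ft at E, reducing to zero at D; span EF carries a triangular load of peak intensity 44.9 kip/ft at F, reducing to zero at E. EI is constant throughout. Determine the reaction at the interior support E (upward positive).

Insert a hinge at E; M_E is the redundant, and each span becomes simply supported.
Discontinuity in slope at E on the released structure — sum the simple-span end rotations:
  span DE: triangular load, peak 10: w₀L³/(45EI) = 76.22/EI
  span EF: triangular load, peak 44.9: 7w₀L³/(360EI) = 1085/EI
  relative rotation θ_0 = (76.22 + 1085)/EI = 1161/EI
A unit hogging moment at E produces rotation L₁/(3EI) + L₂/(3EI) = 5.917/EI.
Compatibility: M_E·(L₁+L₂)/(3EI) = θ_0, giving M_E = 196.2 kip·ft (hogging).
Span DE, ΣM about D with M_E applied at E: R_E^{DE}·7 = 163.3 + 196.2, so R_E^{DE} = 51.36 kip and R_D = 35 − 51.36 = -16.36 kip.
Span EF, ΣM about F: R_E^{EF}·10.75 = 864.8 + 196.2, so R_E^{EF} = 98.7 kip and R_F = 241.3 − 98.7 = 142.6 kip.
R_E = 51.36 + 98.7 = 150.1 kip.

R_E = 150.1 kip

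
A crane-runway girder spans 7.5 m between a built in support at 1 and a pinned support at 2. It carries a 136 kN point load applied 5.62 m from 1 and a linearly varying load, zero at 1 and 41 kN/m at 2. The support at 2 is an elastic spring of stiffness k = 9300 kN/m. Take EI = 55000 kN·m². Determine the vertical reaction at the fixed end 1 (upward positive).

R_1 = 126.1 kN

Choose R_2 as the redundant. The primary structure is the cantilever fixed at 1.
Free-end deflection of the primary structure under the applied loading (downward +):
  point load 136 at a = 5.62: Pa²(3L − a)/(6EI) = 12085/EI
  triangular load, peak 41 at the free end: 11w₀L⁴/(120EI) = 11892/EI
  δ_0 = 23976/EI
Tip deflection under a unit load at 2: L³/(3EI) = 140.6/EI.
With EI = 55000 kN·m²: δ_0 = 0.43593 m and δ_{22} = 0.002557 m/kN.
Compatibility — the spring shortens by R_2/k under the reaction it provides: δ_0 − R_2·δ_{22} = R_2/k. With 1/k = 0.000108 m/kN, R_2 = δ_0 / (δ_{22} + 1/k) = 0.43593 / (0.002557 + 0.000108) = 163.6 kN.
Vertical equilibrium: R_1 = ΣP − R_2 = 289.8 − 163.6 = 126.1 kN.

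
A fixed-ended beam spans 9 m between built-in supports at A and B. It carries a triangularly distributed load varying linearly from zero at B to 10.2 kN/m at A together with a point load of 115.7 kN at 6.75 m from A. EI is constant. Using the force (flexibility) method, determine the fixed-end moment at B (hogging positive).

M_B = 174 kN·m

Take the two fixed-end moments M_A, M_B as redundants; the released structure is the simple span AB.
On the primary (simply-supported) span, the end slopes from the loading are:
  at A: triangular load, peak 10.2: w₀L³/(45EI) = 165.2/EI
  at B: triangular load, peak 10.2: 7w₀L³/(360EI) = 144.6/EI
  at A: point load 115.7 at a = 6.75: Pab(L + b)/(6LEI) = 366.1/EI
  at B: point load 115.7 at a = 6.75: Pab(L + a)/(6LEI) = 512.5/EI
  θ_A0 = 531.3/EI,  θ_B0 = 657.1/EI
Flexibility coefficients: a unit moment at one end gives L/(3EI) there and L/(6EI) at the far end, so f₁₁ = f₂₂ = 3/EI and f₁₂ = f₂₁ = 1.5/EI.
Compatibility — zero rotation at each built-in end:
  3 M_A + 1.5 M_B = 531.3
  1.5 M_A + 3 M_B = 657.1
Solving the pair gives M_A = 90.12 kN·m and M_B = 174 kN·m (hogging).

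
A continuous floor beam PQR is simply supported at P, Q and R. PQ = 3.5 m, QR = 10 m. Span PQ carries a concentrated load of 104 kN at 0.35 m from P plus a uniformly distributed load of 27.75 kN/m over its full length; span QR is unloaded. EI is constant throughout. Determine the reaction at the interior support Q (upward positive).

R_Q = 65.01 kN

Insert a hinge at Q; M_Q is the redundant, and each span becomes simply supported.
Rotations at Q on the released spans (each span's end-slope, ×1/EI):
  span PQ: point load 104 at a = 0.35: Pab(L + a)/(6LEI) = 21.02/EI
  span PQ: UDL 27.75: wL³/(24EI) = 49.57/EI
  relative rotation θ_0 = (70.6 + 0)/EI = 70.6/EI
A unit hogging moment at Q produces rotation L₁/(3EI) + L₂/(3EI) = 4.5/EI.
Compatibility: M_Q·(L₁+L₂)/(3EI) = θ_0, giving M_Q = 15.69 kN·m (hogging).
Span PQ, ΣM about P with M_Q applied at Q: R_Q^{PQ}·3.5 = 206.4 + 15.69, so R_Q^{PQ} = 63.44 kN and R_P = 201.1 − 63.44 = 137.7 kN.
Span QR, ΣM about R: R_Q^{QR}·10 = 0 + 15.69, so R_Q^{QR} = 1.569 kN and R_R = 0 − 1.569 = -1.569 kN.
R_Q = 63.44 + 1.569 = 65.01 kN.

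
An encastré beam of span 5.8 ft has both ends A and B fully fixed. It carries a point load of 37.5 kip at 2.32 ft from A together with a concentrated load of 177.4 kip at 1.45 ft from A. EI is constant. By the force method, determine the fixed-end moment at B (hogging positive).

Take the two fixed-end moments M_A, M_B as redundants; the released structure is the simple span AB.
On the primary (simply-supported) span, the end slopes from the loading are:
  at A: point load 37.5 at a = 2.32: Pab(L + b)/(6LEI) = 80.74/EI
  at B: point load 37.5 at a = 2.32: Pab(L + a)/(6LEI) = 70.64/EI
  at A: point load 177.4 at a = 1.45: Pab(L + b)/(6LEI) = 326.4/EI
  at B: point load 177.4 at a = 1.45: Pab(L + a)/(6LEI) = 233.1/EI
  θ_A0 = 407.1/EI,  θ_B0 = 303.8/EI
Flexibility coefficients: a unit moment at one end gives L/(3EI) there and L/(6EI) at the far end, so f₁₁ = f₂₂ = 1.933/EI and f₁₂ = f₂₁ = 0.9667/EI.
Compatibility — zero rotation at each built-in end:
  1.933 M_A + 0.9667 M_B = 407.1
  0.9667 M_A + 1.933 M_B = 303.8
Solving the pair gives M_A = 176 kip·ft and M_B = 69.11 kip·ft (hogging).

M_B = 69.11 kip·ft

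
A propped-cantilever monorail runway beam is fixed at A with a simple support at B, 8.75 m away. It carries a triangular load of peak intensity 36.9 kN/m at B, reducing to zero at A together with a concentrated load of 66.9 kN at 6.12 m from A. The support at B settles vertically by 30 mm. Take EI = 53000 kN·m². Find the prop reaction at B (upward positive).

R_B = 119.3 kN

Release the roller at B. Primary structure: cantilever fixed at A.
Primary-structure tip deflection at B by superposition:
  triangular load, peak 36.9 at the free end: 11w₀L⁴/(120EI) = 19828/EI
  point load 66.9 at a = 6.12: Pa²(3L − a)/(6EI) = 8407/EI
  δ_0 = 28234/EI
Tip deflection under a unit load at B: L³/(3EI) = 223.3/EI.
With EI = 53000 kN·m²: δ_0 = 0.53272 m and δ_{BB} = 0.004213 m/kN.
Compatibility — the beam at B must follow the support down by 0.03 m: δ_0 − R_B·δ_{BB} = 0.03, so R_B = (0.53272 − 0.03)/0.004213 = 119.3 kN.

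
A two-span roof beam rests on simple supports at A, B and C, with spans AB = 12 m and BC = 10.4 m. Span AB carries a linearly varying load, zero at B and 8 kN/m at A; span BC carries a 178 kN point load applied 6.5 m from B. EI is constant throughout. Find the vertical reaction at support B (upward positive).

R_B = 114.1 kN

Take M_B as the redundant. Released structure: two simple spans AB and BC with a hinge at B.
End slopes at the hinge B, treating each span as simply supported:
  span AB: triangular load, peak 8: 7w₀L³/(360EI) = 268.8/EI
  span BC: point load 178 at a = 6.5: Pab(L + b)/(6LEI) = 1034/EI
  relative rotation θ_0 = (268.8 + 1034)/EI = 1303/EI
A unit hogging moment at B produces rotation L₁/(3EI) + L₂/(3EI) = 7.467/EI.
Slope continuity at B: θ_0 = M_B·7.467/EI, so M_B = 1303/7.467 = 174.5 kN·m (hogging).
Span AB, ΣM about A with M_B applied at B: R_B^{AB}·12 = 192 + 174.5, so R_B^{AB} = 30.54 kN and R_A = 48 − 30.54 = 17.46 kN.
Span BC, ΣM about C: R_B^{BC}·10.4 = 694.2 + 174.5, so R_B^{BC} = 83.53 kN and R_C = 178 − 83.53 = 94.47 kN.
R_B = 30.54 + 83.53 = 114.1 kN.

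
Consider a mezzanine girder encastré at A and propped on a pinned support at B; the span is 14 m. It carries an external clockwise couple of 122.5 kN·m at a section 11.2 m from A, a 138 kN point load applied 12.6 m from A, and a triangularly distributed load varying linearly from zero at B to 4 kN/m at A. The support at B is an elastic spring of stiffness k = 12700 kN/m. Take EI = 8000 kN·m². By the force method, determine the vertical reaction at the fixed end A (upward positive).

R_A = 30.52 kN

Choose R_B as the redundant. The primary structure is the cantilever fixed at A.
Downward deflection at the released point B due to the loads:
  clockwise couple 122.5 at a = 11.2: M₀a(2L − a)/(2EI) = 11525/EI
  point load 138 at a = 12.6: Pa²(3L − a)/(6EI) = 107354/EI
  triangular load, peak 4 at the fixed end: w₀L⁴/(30EI) = 5122/EI
  δ_0 = 124000/EI
Tip deflection under a unit load at B: L³/(3EI) = 914.7/EI.
With EI = 8000 kN·m²: δ_0 = 15.5 m and δ_{BB} = 0.11433 m/kN.
Compatibility — the spring shortens by R_B/k under the reaction it provides: δ_0 − R_B·δ_{BB} = R_B/k. With 1/k = 0.000079 m/kN, R_B = δ_0 / (δ_{BB} + 1/k) = 15.5 / (0.11433 + 0.000079) = 135.5 kN.
Vertical equilibrium: R_A = ΣP − R_B = 166 − 135.5 = 30.52 kN.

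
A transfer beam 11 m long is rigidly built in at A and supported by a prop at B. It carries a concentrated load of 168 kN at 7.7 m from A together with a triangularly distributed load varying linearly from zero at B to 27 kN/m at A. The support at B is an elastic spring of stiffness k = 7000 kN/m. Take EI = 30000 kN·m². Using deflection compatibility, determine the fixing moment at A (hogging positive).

Take the reaction at B as the redundant and release it; the primary structure is a cantilever fixed at A.
Deflection at B on the released cantilever, summing each load's contribution:
  point load 168 at a = 7.7: Pa²(3L − a)/(6EI) = 42001/EI
  triangular load, peak 27 at the fixed end: w₀L⁴/(30EI) = 13177/EI
  δ_0 = 55178/EI
Flexibility coefficient — unit upward force at B: δ_{BB} = L³/(3EI) = 443.7/EI.
With EI = 30000 kN·m²: δ_0 = 1.8393 m and δ_{BB} = 0.014789 m/kN.
Compatibility — the spring shortens by R_B/k under the reaction it provides: δ_0 − R_B·δ_{BB} = R_B/k. With 1/k = 0.000143 m/kN, R_B = δ_0 / (δ_{BB} + 1/k) = 1.8393 / (0.014789 + 0.000143) = 123.2 kN.
Moment equilibrium about A: M_A = Σ(load moments about A) − R_B·L = 1838 − 123.2×11 = 483.1 kN·m.

M_A = 483.1 kN·m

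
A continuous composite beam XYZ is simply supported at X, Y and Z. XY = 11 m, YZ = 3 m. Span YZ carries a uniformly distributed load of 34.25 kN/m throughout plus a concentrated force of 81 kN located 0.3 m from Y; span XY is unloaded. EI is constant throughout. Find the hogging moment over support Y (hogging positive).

M_Y = 12.71 kN·m

Release continuity at Y by inserting a hinge; the redundant is the internal moment M_Y. The primary structure is two simply-supported spans XY and YZ.
Discontinuity in slope at Y on the released structure — sum the simple-span end rotations:
  span YZ: UDL 34.25: wL³/(24EI) = 38.53/EI
  span YZ: point load 81 at a = 0.3: Pab(L + b)/(6LEI) = 20.78/EI
  relative rotation θ_0 = (0 + 59.31)/EI = 59.31/EI
A unit hogging moment at Y produces rotation L₁/(3EI) + L₂/(3EI) = 4.667/EI.
Slope continuity at Y: θ_0 = M_Y·4.667/EI, so M_Y = 59.31/4.667 = 12.71 kN·m (hogging).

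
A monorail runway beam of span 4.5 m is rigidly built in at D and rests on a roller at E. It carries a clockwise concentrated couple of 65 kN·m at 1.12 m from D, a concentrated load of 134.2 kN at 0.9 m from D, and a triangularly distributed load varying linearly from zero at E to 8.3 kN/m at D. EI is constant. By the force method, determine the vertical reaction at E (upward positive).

R_E = 20.69 kN

Release the roller at E. Primary structure: cantilever fixed at D.
Free-end deflection of the primary structure under the applied loading (downward +):
  clockwise couple 65 at a = 1.12: M₀a(2L − a)/(2EI) = 286.8/EI
  point load 134.2 at a = 0.9: Pa²(3L − a)/(6EI) = 228.3/EI
  triangular load, peak 8.3 at the fixed end: w₀L⁴/(30EI) = 113.5/EI
  δ_0 = 628.6/EI
Flexibility coefficient — unit upward force at E: δ_{EE} = L³/(3EI) = 30.38/EI.
Compatibility at E: δ_0 − R_E·δ_{EE} = 0, so R_E = 628.6/30.38 = 20.69 kN.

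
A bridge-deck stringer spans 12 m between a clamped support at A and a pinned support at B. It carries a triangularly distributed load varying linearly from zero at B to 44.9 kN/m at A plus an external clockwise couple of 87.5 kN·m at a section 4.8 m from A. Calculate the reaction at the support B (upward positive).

R_B = 60.88 kN

Take the reaction at B as the redundant and release it; the primary structure is a cantilever fixed at A.
Primary-structure tip deflection at B by superposition:
  triangular load, peak 44.9 at the fixed end: w₀L⁴/(30EI) = 31035/EI
  clockwise couple 87.5 at a = 4.8: M₀a(2L − a)/(2EI) = 4032/EI
  δ_0 = 35067/EI
Tip deflection under a unit load at B: L³/(3EI) = 576/EI.
The prop prevents deflection at B: R_B = δ_0/δ_{BB} = 35067/576 = 60.88 kN.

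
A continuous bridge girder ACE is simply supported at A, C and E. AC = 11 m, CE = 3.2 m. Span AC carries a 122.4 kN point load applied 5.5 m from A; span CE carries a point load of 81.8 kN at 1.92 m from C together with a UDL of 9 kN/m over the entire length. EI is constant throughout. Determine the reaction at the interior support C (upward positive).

R_C = 192.3 kN

Insert a hinge at C; M_C is the redundant, and each span becomes simply supported.
Discontinuity in slope at C on the released structure — sum the simple-span end rotations:
  span AC: point load 122.4 at a = 5.5: Pab(L + a)/(6LEI) = 925.6/EI
  span CE: point load 81.8 at a = 1.92: Pab(L + b)/(6LEI) = 46.91/EI
  span CE: UDL 9: wL³/(24EI) = 12.29/EI
  relative rotation θ_0 = (925.6 + 59.2)/EI = 984.8/EI
A unit hogging moment at C produces rotation L₁/(3EI) + L₂/(3EI) = 4.733/EI.
Compatibility: M_C·(L₁+L₂)/(3EI) = θ_0, giving M_C = 208.1 kN·m (hogging).
Span AC, ΣM about A with M_C applied at C: R_C^{AC}·11 = 673.2 + 208.1, so R_C^{AC} = 80.12 kN and R_A = 122.4 − 80.12 = 42.28 kN.
Span CE, ΣM about E: R_C^{CE}·3.2 = 150.8 + 208.1, so R_C^{CE} = 112.1 kN and R_E = 110.6 − 112.1 = -1.541 kN.
R_C = 80.12 + 112.1 = 192.3 kN.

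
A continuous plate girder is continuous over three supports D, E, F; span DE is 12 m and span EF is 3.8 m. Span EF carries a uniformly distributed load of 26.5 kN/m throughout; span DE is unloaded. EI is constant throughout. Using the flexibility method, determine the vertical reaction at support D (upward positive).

Release continuity at E by inserting a hinge; the redundant is the internal moment M_E. The primary structure is two simply-supported spans DE and EF.
Rotations at E on the released spans (each span's end-slope, ×1/EI):
  span EF: UDL 26.5: wL³/(24EI) = 60.59/EI
  relative rotation θ_0 = (0 + 60.59)/EI = 60.59/EI
A unit hogging moment at E produces rotation L₁/(3EI) + L₂/(3EI) = 5.267/EI.
Compatibility: M_E·(L₁+L₂)/(3EI) = θ_0, giving M_E = 11.5 kN·m (hogging).
Span DE, ΣM about D with M_E applied at E: R_E^{DE}·12 = 0 + 11.5, so R_E^{DE} = 0.9587 kN and R_D = 0 − 0.9587 = -0.9587 kN.

R_D = -0.9587 kN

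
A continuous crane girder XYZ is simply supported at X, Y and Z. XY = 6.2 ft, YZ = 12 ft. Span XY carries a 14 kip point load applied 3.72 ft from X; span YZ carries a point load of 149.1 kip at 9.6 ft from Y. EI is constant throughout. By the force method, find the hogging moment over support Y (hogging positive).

M_Y = 118.9 kip·ft

Release continuity at Y by inserting a hinge; the redundant is the internal moment M_Y. The primary structure is two simply-supported spans XY and YZ.
Rotations at Y on the released spans (each span's end-slope, ×1/EI):
  span XY: point load 14 at a = 3.72: Pab(L + a)/(6LEI) = 34.44/EI
  span YZ: point load 149.1 at a = 9.6: Pab(L + b)/(6LEI) = 687.1/EI
  relative rotation θ_0 = (34.44 + 687.1)/EI = 721.5/EI
A unit hogging moment at Y produces rotation L₁/(3EI) + L₂/(3EI) = 6.067/EI.
Slope continuity at Y: θ_0 = M_Y·6.067/EI, so M_Y = 721.5/6.067 = 118.9 kip·ft (hogging).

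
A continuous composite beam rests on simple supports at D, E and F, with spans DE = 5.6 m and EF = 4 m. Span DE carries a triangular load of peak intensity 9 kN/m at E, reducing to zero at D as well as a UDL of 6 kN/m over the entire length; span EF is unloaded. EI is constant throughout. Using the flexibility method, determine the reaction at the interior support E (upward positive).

Insert a hinge at E; M_E is the redundant, and each span becomes simply supported.
End slopes at the hinge E, treating each span as simply supported:
  span DE: triangular load, peak 9: w₀L³/(45EI) = 35.12/EI
  span DE: UDL 6: wL³/(24EI) = 43.9/EI
  relative rotation θ_0 = (79.03 + 0)/EI = 79.03/EI
A unit hogging moment at E produces rotation L₁/(3EI) + L₂/(3EI) = 3.2/EI.
Compatibility: M_E·(L₁+L₂)/(3EI) = θ_0, giving M_E = 24.7 kN·m (hogging).
Span DE, ΣM about D with M_E applied at E: R_E^{DE}·5.6 = 188.2 + 24.7, so R_E^{DE} = 38.01 kN and R_D = 58.8 − 38.01 = 20.79 kN.
Span EF, ΣM about F: R_E^{EF}·4 = 0 + 24.7, so R_E^{EF} = 6.174 kN and R_F = 0 − 6.174 = -6.174 kN.
R_E = 38.01 + 6.174 = 44.18 kN.

R_E = 44.18 kN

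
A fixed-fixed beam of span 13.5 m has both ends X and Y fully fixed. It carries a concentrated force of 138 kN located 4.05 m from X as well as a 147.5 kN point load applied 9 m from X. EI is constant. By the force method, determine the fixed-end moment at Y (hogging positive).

Release both end moments; the primary structure is a simply-supported span XY with redundants M_X and M_Y.
On the primary (simply-supported) span, the end slopes from the loading are:
  at X: point load 138 at a = 4.05: Pab(L + b)/(6LEI) = 1496/EI
  at Y: point load 138 at a = 4.05: Pab(L + a)/(6LEI) = 1144/EI
  at X: point load 147.5 at a = 9: Pab(L + b)/(6LEI) = 1328/EI
  at Y: point load 147.5 at a = 9: Pab(L + a)/(6LEI) = 1659/EI
  θ_X0 = 2824/EI,  θ_Y0 = 2804/EI
Flexibility coefficients: a unit moment at one end gives L/(3EI) there and L/(6EI) at the far end, so f₁₁ = f₂₂ = 4.5/EI and f₁₂ = f₂₁ = 2.25/EI.
Compatibility — zero rotation at each built-in end:
  4.5 M_X + 2.25 M_Y = 2824
  2.25 M_X + 4.5 M_Y = 2804
Solving the pair gives M_X = 421.4 kN·m and M_Y = 412.4 kN·m (hogging).

M_Y = 412.4 kN·m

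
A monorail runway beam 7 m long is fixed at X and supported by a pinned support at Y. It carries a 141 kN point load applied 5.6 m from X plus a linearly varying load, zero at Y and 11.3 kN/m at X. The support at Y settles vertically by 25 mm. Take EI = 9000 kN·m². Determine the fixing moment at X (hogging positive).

M_X = 145.4 kN·m

Take the reaction at Y as the redundant and release it; the primary structure is a cantilever fixed at X.
Downward deflection at the released point Y due to the loads:
  point load 141 at a = 5.6: Pa²(3L − a)/(6EI) = 11349/EI
  triangular load, peak 11.3 at the fixed end: w₀L⁴/(30EI) = 904.4/EI
  δ_0 = 12254/EI
Flexibility coefficient — unit upward force at Y: δ_{YY} = L³/(3EI) = 114.3/EI.
With EI = 9000 kN·m²: δ_0 = 1.3615 m and δ_{YY} = 0.012704 m/kN.
Compatibility — the beam at Y must follow the support down by 0.025 m: δ_0 − R_Y·δ_{YY} = 0.025, so R_Y = (1.3615 − 0.025)/0.012704 = 105.2 kN.
Moment equilibrium about X: M_X = Σ(load moments about X) − R_Y·L = 881.9 − 105.2×7 = 145.4 kN·m.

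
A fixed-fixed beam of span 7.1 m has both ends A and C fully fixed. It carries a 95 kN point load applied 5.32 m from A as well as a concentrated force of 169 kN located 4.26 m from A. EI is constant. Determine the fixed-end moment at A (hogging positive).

M_A = 147 kN·m

Take the two fixed-end moments M_A, M_C as redundants; the released structure is the simple span AC.
Simple-span end rotations at A and C under the given loads:
  at A: point load 95 at a = 5.32: Pab(L + b)/(6LEI) = 187.5/EI
  at C: point load 95 at a = 5.32: Pab(L + a)/(6LEI) = 262.3/EI
  at A: point load 169 at a = 4.26: Pab(L + b)/(6LEI) = 477.1/EI
  at C: point load 169 at a = 4.26: Pab(L + a)/(6LEI) = 545.2/EI
  θ_A0 = 664.6/EI,  θ_C0 = 807.5/EI
Flexibility coefficients: a unit moment at one end gives L/(3EI) there and L/(6EI) at the far end, so f₁₁ = f₂₂ = 2.367/EI and f₁₂ = f₂₁ = 1.183/EI.
Compatibility — zero rotation at each built-in end:
  2.367 M_A + 1.183 M_C = 664.6
  1.183 M_A + 2.367 M_C = 807.5
Solving the pair gives M_A = 147 kN·m and M_C = 267.7 kN·m (hogging).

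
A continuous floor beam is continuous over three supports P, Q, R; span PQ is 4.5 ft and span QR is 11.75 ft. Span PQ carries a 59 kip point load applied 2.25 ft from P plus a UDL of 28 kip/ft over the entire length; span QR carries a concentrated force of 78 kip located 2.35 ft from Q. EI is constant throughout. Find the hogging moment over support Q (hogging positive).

M_Q = 128.8 kip·ft

Insert a hinge at Q; M_Q is the redundant, and each span becomes simply supported.
Discontinuity in slope at Q on the released structure — sum the simple-span end rotations:
  span PQ: point load 59 at a = 2.25: Pab(L + a)/(6LEI) = 74.67/EI
  span PQ: UDL 28: wL³/(24EI) = 106.3/EI
  span QR: point load 78 at a = 2.35: Pab(L + b)/(6LEI) = 516.9/EI
  relative rotation θ_0 = (181 + 516.9)/EI = 697.9/EI
A unit hogging moment at Q produces rotation L₁/(3EI) + L₂/(3EI) = 5.417/EI.
Slope continuity at Q: θ_0 = M_Q·5.417/EI, so M_Q = 697.9/5.417 = 128.8 kip·ft (hogging).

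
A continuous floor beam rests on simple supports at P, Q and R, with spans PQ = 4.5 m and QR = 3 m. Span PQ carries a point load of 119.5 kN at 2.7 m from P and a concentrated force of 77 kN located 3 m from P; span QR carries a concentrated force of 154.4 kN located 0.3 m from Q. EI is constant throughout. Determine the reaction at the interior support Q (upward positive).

Insert a hinge at Q; M_Q is the redundant, and each span becomes simply supported.
Rotations at Q on the released spans (each span's end-slope, ×1/EI):
  span PQ: point load 119.5 at a = 2.7: Pab(L + a)/(6LEI) = 154.9/EI
  span PQ: point load 77 at a = 3: Pab(L + a)/(6LEI) = 96.25/EI
  span QR: point load 154.4 at a = 0.3: Pab(L + b)/(6LEI) = 39.6/EI
  relative rotation θ_0 = (251.1 + 39.6)/EI = 290.7/EI
A unit hogging moment at Q produces rotation L₁/(3EI) + L₂/(3EI) = 2.5/EI.
Slope continuity at Q: θ_0 = M_Q·2.5/EI, so M_Q = 290.7/2.5 = 116.3 kN·m (hogging).
Span PQ, ΣM about P with M_Q applied at Q: R_Q^{PQ}·4.5 = 553.6 + 116.3, so R_Q^{PQ} = 148.9 kN and R_P = 196.5 − 148.9 = 47.62 kN.
Span QR, ΣM about R: R_Q^{QR}·3 = 416.9 + 116.3, so R_Q^{QR} = 177.7 kN and R_R = 154.4 − 177.7 = -23.32 kN.
R_Q = 148.9 + 177.7 = 326.6 kN.

R_Q = 326.6 kN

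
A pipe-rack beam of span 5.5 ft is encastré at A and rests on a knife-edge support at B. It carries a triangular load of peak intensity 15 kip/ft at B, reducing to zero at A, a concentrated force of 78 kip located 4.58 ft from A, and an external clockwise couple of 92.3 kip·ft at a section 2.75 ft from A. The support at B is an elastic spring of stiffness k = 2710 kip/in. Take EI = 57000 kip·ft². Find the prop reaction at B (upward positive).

R_B = 97.11 kip

Remove the prop at B; the released (primary) structure is a cantilever built in at A.
Primary-structure tip deflection at B by superposition:
  triangular load, peak 15 at the free end: 11w₀L⁴/(120EI) = 1258/EI
  point load 78 at a = 4.58: Pa²(3L − a)/(6EI) = 3251/EI
  clockwise couple 92.3 at a = 2.75: M₀a(2L − a)/(2EI) = 1047/EI
  δ_0 = 5556/EI
Flexibility coefficient — unit upward force at B: δ_{BB} = L³/(3EI) = 55.46/EI.
With EI = 57000 kip·ft²: δ_0 = 0.097469 ft and δ_{BB} = 0.000973 ft/kip.
Compatibility — the spring shortens by R_B/k under the reaction it provides: δ_0 − R_B·δ_{BB} = R_B/k. With 1/k = 1/(2710×12) ft/kip = 0.000031 ft/kip, R_B = δ_0 / (δ_{BB} + 1/k) = 0.097469 / (0.000973 + 0.000031) = 97.11 kip.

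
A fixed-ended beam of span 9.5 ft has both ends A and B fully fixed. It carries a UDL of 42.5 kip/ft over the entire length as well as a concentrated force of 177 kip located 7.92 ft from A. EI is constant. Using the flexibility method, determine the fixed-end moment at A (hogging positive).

M_A = 358.4 kip·ft

Release both end moments; the primary structure is a simply-supported span AB with redundants M_A and M_B.
On the primary (simply-supported) span, the end slopes from the loading are:
  at A: UDL 42.5: wL³/(24EI) = 1518/EI
  at B: UDL 42.5: wL³/(24EI) = 1518/EI
  at A: point load 177 at a = 7.92: Pab(L + b)/(6LEI) = 430.5/EI
  at B: point load 177 at a = 7.92: Pab(L + a)/(6LEI) = 676.9/EI
  θ_A0 = 1949/EI,  θ_B0 = 2195/EI
Flexibility coefficients: a unit moment at one end gives L/(3EI) there and L/(6EI) at the far end, so f₁₁ = f₂₂ = 3.167/EI and f₁₂ = f₂₁ = 1.583/EI.
Compatibility — zero rotation at each built-in end:
  3.167 M_A + 1.583 M_B = 1949
  1.583 M_A + 3.167 M_B = 2195
Solving the pair gives M_A = 358.4 kip·ft and M_B = 514 kip·ft (hogging).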